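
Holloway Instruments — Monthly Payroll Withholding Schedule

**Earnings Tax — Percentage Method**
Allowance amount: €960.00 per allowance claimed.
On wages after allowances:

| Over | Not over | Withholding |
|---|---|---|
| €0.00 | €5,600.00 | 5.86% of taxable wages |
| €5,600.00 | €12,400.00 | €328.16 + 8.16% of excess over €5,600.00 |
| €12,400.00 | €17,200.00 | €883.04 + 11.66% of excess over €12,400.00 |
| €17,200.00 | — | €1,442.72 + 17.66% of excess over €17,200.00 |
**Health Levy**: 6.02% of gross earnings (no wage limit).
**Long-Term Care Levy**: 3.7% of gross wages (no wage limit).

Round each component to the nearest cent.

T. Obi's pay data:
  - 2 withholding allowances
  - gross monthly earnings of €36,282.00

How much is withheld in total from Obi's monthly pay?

€8,000.14

Earnings Tax: taxable = €36,282.00 − 2×€960.00 = €34,362.00
  €1,442.72 + 17.66% × (€34,362.00 − €17,200.00) = €1,442.72 + 17.66% × €17,162.00 = €4,473.53
Health Levy: 6.02% × €36,282.00 = €2,184.18
Long-Term Care Levy: 3.7% × €36,282.00 = €1,342.43
Total: €4,473.53 + €2,184.18 + €1,342.43 = €8,000.14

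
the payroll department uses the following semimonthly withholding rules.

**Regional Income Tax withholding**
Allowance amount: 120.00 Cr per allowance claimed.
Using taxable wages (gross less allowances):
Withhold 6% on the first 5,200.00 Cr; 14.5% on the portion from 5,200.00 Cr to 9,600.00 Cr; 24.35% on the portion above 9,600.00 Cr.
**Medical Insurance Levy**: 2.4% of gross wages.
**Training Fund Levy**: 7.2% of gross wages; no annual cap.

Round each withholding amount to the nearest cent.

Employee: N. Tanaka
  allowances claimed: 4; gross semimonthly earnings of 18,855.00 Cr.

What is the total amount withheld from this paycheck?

Regional Income Tax: taxable = 18,855.00 Cr − 4×120.00 Cr = 18,375.00 Cr
  950.00 Cr + 24.35% × (18,375.00 Cr − 9,600.00 Cr) = 950.00 Cr + 24.35% × 8,775.00 Cr = 3,086.71 Cr
Medical Insurance Levy: 2.4% × 18,855.00 Cr = 452.52 Cr
Training Fund Levy: 7.2% × 18,855.00 Cr = 1,357.56 Cr
Total: 3,086.71 Cr + 452.52 Cr + 1,357.56 Cr = 4,896.79 Cr

4,896.79 Cr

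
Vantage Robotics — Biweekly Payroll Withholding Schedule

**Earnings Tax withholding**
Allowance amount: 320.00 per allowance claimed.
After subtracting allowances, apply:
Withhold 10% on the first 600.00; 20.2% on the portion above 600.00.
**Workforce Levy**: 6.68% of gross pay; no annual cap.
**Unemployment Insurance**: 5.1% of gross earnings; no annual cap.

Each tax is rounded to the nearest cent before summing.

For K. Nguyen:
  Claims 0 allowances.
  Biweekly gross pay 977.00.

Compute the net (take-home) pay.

725.76

Earnings Tax: taxable = 977.00
  60.00 + 20.2% × (977.00 − 600.00) = 60.00 + 20.2% × 377.00 = 136.15
Workforce Levy: 6.68% × 977.00 = 65.26
Unemployment Insurance: 5.1% × 977.00 = 49.83
Total withheld: 136.15 + 65.26 + 49.83 = 251.24
Net pay: 977.00 − 251.24 = 725.76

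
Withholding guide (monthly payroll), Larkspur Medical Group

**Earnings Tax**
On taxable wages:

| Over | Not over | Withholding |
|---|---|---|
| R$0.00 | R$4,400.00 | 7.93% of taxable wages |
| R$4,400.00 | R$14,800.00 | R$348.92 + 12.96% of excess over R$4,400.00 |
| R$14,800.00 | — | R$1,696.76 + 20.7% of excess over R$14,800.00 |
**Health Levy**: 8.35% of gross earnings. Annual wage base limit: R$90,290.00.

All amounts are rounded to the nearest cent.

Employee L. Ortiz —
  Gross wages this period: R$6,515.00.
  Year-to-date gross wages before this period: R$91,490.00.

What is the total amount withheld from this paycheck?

Earnings Tax: taxable = R$6,515.00
  R$348.92 + 12.96% × (R$6,515.00 − R$4,400.00) = R$348.92 + 12.96% × R$2,115.00 = R$623.02
Health Levy: YTD R$91,490.00 ≥ cap R$90,290.00 → R$0.00
Total: R$623.02 + R$0.00 = R$623.02

R$623.02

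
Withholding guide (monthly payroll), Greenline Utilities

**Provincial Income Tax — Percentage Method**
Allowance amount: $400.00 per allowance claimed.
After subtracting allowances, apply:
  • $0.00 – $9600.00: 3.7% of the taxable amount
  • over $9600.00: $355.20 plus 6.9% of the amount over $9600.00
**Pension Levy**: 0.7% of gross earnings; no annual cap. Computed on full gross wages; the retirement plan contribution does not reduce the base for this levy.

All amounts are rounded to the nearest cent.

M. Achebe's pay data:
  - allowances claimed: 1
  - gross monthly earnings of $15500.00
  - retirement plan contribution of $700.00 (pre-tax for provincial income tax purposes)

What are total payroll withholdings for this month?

Provincial Income Tax: taxable = $15500.00 − $700.00 − 1×$400.00 = $14400.00
  $355.20 + 6.9% × ($14400.00 − $9600.00) = $355.20 + 6.9% × $4800.00 = $686.40
Pension Levy: 0.7% × $15500.00 = $108.50
Total: $686.40 + $108.50 = $794.90

$794.90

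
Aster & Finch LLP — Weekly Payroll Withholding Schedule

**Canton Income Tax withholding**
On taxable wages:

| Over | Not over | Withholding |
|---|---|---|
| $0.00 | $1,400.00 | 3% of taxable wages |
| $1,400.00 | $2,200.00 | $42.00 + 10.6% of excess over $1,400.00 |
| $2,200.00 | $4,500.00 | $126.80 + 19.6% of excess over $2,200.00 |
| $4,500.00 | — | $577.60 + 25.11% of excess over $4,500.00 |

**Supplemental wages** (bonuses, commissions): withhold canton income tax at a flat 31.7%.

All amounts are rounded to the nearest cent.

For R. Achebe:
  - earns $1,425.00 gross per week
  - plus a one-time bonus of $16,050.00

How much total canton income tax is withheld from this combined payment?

Canton Income Tax: taxable = $1,425.00
  $42.00 + 10.6% × ($1,425.00 − $1,400.00) = $42.00 + 10.6% × $25.00 = $44.65
Supplemental (31.7% flat on bonus): 31.7% × $16,050.00 = $5,087.85
Total canton income tax: $44.65 + $5,087.85 = $5,132.50

$5,132.50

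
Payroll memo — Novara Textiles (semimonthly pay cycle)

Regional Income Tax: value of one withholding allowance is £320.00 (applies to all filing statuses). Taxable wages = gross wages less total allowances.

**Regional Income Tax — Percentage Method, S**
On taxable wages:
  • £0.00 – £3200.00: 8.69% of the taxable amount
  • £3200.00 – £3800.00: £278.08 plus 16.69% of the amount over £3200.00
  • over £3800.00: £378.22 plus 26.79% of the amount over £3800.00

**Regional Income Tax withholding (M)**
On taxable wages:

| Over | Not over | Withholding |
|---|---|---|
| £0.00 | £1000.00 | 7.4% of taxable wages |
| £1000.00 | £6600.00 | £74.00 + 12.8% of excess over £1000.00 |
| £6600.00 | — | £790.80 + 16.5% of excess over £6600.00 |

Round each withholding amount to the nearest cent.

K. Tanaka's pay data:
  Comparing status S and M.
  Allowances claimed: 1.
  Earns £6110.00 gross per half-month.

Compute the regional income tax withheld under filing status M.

Regional Income Tax (M): taxable = £6110.00 − 1×£320.00 = £5790.00
  £74.00 + 12.8% × (£5790.00 − £1000.00) = £74.00 + 12.8% × £4790.00 = £687.12

£687.12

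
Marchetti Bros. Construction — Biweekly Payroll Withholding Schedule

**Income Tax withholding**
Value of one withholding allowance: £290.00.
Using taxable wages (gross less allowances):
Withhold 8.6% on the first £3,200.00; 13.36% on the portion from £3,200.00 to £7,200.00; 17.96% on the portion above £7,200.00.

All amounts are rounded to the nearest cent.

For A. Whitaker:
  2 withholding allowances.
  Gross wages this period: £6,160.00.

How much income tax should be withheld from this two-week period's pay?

£593.17

Income Tax: taxable = £6,160.00 − 2×£290.00 = £5,580.00
  £275.20 + 13.36% × (£5,580.00 − £3,200.00) = £275.20 + 13.36% × £2,380.00 = £593.17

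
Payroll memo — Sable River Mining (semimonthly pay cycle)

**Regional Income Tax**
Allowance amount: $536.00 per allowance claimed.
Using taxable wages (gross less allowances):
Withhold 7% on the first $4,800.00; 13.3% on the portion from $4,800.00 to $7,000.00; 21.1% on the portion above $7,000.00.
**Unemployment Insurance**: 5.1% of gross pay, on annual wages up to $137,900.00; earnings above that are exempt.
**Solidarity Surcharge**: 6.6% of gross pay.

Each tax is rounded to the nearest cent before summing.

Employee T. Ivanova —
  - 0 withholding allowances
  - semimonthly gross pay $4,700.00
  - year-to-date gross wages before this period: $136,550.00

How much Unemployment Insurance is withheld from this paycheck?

Unemployment Insurance: cap $137,900.00 − YTD $136,550.00 = $1,350.00 subject; 5.1% × $1,350.00 = $68.85

$68.85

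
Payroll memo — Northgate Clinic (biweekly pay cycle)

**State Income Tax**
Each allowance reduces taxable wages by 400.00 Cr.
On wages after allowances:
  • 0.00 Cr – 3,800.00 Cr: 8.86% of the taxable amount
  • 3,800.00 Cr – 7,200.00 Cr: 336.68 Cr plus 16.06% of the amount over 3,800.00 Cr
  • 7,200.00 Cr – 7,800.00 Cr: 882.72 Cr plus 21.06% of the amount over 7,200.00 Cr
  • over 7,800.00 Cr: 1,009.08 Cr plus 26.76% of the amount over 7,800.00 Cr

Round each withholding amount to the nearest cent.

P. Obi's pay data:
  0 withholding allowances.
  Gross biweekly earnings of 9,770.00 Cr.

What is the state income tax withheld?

State Income Tax: taxable = 9,770.00 Cr
  1,009.08 Cr + 26.76% × (9,770.00 Cr − 7,800.00 Cr) = 1,009.08 Cr + 26.76% × 1,970.00 Cr = 1,536.25 Cr

1,536.25 Cr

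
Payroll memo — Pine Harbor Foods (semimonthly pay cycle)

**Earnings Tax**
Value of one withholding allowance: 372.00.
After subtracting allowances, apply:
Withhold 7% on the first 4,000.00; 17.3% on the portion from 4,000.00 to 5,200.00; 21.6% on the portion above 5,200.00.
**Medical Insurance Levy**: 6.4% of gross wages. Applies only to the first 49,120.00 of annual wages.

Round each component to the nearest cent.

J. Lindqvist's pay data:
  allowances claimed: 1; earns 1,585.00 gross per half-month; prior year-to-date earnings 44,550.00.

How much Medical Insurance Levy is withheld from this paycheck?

Medical Insurance Levy: 6.4% × 1,585.00 = 101.44

101.44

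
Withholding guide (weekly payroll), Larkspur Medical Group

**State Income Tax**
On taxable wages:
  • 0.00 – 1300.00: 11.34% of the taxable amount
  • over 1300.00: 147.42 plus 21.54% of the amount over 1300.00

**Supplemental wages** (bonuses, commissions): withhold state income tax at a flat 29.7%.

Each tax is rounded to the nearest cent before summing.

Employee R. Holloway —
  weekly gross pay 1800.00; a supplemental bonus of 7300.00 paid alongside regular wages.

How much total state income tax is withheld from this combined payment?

2423.22

State Income Tax: taxable = 1800.00
  147.42 + 21.54% × (1800.00 − 1300.00) = 147.42 + 21.54% × 500.00 = 255.12
Supplemental (29.7% flat on bonus): 29.7% × 7300.00 = 2168.10
Total state income tax: 255.12 + 2168.10 = 2423.22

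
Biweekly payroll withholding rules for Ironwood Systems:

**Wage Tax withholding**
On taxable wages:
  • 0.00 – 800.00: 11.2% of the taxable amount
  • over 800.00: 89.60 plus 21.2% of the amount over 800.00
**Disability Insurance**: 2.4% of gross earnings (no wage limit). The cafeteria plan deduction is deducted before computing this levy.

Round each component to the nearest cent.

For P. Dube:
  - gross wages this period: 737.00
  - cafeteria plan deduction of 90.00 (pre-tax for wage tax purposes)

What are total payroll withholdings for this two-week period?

Wage Tax: taxable = 737.00 − 90.00 = 647.00
  11.2% × 647.00 = 72.46
Disability Insurance: 2.4% × 647.00 = 15.53
Total: 72.46 + 15.53 = 87.99

87.99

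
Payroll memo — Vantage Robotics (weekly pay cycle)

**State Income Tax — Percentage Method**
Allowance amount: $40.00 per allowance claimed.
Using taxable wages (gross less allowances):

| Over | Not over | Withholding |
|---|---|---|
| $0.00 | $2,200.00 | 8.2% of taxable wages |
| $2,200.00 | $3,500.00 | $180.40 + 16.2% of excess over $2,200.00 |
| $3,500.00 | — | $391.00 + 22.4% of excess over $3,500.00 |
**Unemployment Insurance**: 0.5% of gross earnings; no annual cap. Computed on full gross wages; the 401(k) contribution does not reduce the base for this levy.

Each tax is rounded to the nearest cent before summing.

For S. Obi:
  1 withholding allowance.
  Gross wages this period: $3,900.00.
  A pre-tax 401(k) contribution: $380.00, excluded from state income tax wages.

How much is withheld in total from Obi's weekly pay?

$407.26

State Income Tax: taxable = $3,900.00 − $380.00 − 1×$40.00 = $3,480.00
  $180.40 + 16.2% × ($3,480.00 − $2,200.00) = $180.40 + 16.2% × $1,280.00 = $387.76
Unemployment Insurance: 0.5% × $3,900.00 = $19.50
Total: $387.76 + $19.50 = $407.26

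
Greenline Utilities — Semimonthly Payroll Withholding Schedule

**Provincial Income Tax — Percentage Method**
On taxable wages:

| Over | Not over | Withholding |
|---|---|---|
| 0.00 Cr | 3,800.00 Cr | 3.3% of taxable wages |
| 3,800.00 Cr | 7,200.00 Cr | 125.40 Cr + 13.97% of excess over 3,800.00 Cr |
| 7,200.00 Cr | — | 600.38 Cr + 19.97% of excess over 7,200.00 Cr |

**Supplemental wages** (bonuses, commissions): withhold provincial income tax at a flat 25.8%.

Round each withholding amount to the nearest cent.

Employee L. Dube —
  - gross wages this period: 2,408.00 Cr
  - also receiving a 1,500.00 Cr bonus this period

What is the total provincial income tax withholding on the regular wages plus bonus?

Provincial Income Tax: taxable = 2,408.00 Cr
  3.3% × 2,408.00 Cr = 79.46 Cr
Supplemental (25.8% flat on bonus): 25.8% × 1,500.00 Cr = 387.00 Cr
Total provincial income tax: 79.46 Cr + 387.00 Cr = 466.46 Cr

466.46 Cr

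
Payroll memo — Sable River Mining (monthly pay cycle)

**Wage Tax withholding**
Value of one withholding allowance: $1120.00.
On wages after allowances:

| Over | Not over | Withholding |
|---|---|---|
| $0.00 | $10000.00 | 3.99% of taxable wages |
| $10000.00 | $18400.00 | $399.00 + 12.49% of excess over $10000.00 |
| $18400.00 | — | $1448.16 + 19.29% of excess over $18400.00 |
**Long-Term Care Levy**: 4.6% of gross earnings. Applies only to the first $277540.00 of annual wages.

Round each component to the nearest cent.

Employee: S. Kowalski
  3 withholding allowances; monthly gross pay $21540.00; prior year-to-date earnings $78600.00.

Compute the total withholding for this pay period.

Wage Tax: taxable = $21540.00 − 3×$1120.00 = $18180.00
  $399.00 + 12.49% × ($18180.00 − $10000.00) = $399.00 + 12.49% × $8180.00 = $1420.68
Long-Term Care Levy: 4.6% × $21540.00 = $990.84
Total: $1420.68 + $990.84 = $2411.52

$2411.52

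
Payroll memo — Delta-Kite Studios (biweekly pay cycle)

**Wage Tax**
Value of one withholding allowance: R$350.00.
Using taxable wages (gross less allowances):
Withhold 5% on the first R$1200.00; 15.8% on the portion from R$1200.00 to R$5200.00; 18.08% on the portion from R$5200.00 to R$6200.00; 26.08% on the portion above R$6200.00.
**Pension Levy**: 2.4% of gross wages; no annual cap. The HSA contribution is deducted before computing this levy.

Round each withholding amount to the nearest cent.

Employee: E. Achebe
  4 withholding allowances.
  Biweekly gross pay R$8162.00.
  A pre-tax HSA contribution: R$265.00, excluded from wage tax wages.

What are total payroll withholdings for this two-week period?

R$1139.79

Wage Tax: taxable = R$8162.00 − R$265.00 − 4×R$350.00 = R$6497.00
  R$872.80 + 26.08% × (R$6497.00 − R$6200.00) = R$872.80 + 26.08% × R$297.00 = R$950.26
Pension Levy: 2.4% × R$7897.00 = R$189.53
Total: R$950.26 + R$189.53 = R$1139.79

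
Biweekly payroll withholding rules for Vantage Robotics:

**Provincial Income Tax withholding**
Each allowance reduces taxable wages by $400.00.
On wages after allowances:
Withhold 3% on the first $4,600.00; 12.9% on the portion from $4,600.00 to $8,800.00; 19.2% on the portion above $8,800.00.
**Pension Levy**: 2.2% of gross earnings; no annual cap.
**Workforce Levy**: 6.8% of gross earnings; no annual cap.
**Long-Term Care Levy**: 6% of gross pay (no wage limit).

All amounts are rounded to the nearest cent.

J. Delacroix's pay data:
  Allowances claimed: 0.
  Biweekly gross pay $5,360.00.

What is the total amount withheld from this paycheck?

$1,040.04

Provincial Income Tax: taxable = $5,360.00
  $138.00 + 12.9% × ($5,360.00 − $4,600.00) = $138.00 + 12.9% × $760.00 = $236.04
Pension Levy: 2.2% × $5,360.00 = $117.92
Workforce Levy: 6.8% × $5,360.00 = $364.48
Long-Term Care Levy: 6% × $5,360.00 = $321.60
Total: $236.04 + $117.92 + $364.48 + $321.60 = $1,040.04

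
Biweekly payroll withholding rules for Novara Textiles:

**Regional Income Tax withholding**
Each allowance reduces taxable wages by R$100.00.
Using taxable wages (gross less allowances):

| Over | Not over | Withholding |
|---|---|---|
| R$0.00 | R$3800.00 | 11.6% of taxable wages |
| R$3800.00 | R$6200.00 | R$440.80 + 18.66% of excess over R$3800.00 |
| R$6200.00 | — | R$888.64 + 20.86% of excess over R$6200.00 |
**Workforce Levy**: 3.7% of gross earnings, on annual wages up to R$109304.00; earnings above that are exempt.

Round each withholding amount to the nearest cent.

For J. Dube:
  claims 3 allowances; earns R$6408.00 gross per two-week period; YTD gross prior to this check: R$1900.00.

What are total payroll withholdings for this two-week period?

Regional Income Tax: taxable = R$6408.00 − 3×R$100.00 = R$6108.00
  R$440.80 + 18.66% × (R$6108.00 − R$3800.00) = R$440.80 + 18.66% × R$2308.00 = R$871.47
Workforce Levy: 3.7% × R$6408.00 = R$237.10
Total: R$871.47 + R$237.10 = R$1108.57

R$1108.57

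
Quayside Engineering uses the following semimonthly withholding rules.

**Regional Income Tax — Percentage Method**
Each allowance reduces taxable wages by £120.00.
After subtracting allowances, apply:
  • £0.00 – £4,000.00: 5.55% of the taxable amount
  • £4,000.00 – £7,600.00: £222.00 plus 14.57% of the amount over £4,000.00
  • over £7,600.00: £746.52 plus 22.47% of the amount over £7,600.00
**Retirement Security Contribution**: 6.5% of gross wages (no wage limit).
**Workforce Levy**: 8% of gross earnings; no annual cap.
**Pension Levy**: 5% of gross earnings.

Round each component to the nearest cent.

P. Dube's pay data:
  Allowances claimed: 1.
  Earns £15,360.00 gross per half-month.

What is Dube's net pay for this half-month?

£9,901.57

Regional Income Tax: taxable = £15,360.00 − 1×£120.00 = £15,240.00
  £746.52 + 22.47% × (£15,240.00 − £7,600.00) = £746.52 + 22.47% × £7,640.00 = £2,463.23
Retirement Security Contribution: 6.5% × £15,360.00 = £998.40
Workforce Levy: 8% × £15,360.00 = £1,228.80
Pension Levy: 5% × £15,360.00 = £768.00
Total withheld: £2,463.23 + £998.40 + £1,228.80 + £768.00 = £5,458.43
Net pay: £15,360.00 − £5,458.43 = £9,901.57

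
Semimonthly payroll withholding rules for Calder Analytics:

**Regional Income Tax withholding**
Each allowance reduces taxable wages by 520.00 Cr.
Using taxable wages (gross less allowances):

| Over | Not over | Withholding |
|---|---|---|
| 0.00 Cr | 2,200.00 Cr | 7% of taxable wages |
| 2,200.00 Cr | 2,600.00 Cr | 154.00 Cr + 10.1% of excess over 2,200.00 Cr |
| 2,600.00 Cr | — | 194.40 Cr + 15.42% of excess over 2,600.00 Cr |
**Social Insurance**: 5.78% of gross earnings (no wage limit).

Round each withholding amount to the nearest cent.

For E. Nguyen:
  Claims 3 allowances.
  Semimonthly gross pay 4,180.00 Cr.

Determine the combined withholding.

439.08 Cr

Regional Income Tax: taxable = 4,180.00 Cr − 3×520.00 Cr = 2,620.00 Cr
  194.40 Cr + 15.42% × (2,620.00 Cr − 2,600.00 Cr) = 194.40 Cr + 15.42% × 20.00 Cr = 197.48 Cr
Social Insurance: 5.78% × 4,180.00 Cr = 241.60 Cr
Total: 197.48 Cr + 241.60 Cr = 439.08 Cr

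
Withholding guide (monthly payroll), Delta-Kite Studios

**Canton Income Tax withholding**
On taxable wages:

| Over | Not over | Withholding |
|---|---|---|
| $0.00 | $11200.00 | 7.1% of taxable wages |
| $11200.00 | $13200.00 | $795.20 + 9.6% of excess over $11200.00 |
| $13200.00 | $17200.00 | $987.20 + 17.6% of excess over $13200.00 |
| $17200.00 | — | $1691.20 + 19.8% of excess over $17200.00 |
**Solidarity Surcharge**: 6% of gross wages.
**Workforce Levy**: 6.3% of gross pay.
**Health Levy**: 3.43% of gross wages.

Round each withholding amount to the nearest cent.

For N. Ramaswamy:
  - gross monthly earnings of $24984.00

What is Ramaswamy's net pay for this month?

$17821.59

Canton Income Tax: taxable = $24984.00
  $1691.20 + 19.8% × ($24984.00 − $17200.00) = $1691.20 + 19.8% × $7784.00 = $3232.43
Solidarity Surcharge: 6% × $24984.00 = $1499.04
Workforce Levy: 6.3% × $24984.00 = $1573.99
Health Levy: 3.43% × $24984.00 = $856.95
Total withheld: $3232.43 + $1499.04 + $1573.99 + $856.95 = $7162.41
Net pay: $24984.00 − $7162.41 = $17821.59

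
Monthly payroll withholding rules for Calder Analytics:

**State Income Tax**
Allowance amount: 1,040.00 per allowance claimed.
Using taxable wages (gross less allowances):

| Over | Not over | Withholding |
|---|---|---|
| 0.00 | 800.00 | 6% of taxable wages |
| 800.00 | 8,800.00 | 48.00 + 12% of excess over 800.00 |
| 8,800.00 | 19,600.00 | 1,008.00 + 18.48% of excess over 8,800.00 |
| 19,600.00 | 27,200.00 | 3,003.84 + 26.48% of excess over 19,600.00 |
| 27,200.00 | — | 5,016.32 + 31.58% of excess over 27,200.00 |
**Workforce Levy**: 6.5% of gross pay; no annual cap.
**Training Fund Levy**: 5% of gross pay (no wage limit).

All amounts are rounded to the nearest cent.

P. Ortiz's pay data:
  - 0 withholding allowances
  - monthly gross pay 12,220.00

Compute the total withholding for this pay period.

3,045.32

State Income Tax: taxable = 12,220.00
  1,008.00 + 18.48% × (12,220.00 − 8,800.00) = 1,008.00 + 18.48% × 3,420.00 = 1,640.02
Workforce Levy: 6.5% × 12,220.00 = 794.30
Training Fund Levy: 5% × 12,220.00 = 611.00
Total: 1,640.02 + 794.30 + 611.00 = 3,045.32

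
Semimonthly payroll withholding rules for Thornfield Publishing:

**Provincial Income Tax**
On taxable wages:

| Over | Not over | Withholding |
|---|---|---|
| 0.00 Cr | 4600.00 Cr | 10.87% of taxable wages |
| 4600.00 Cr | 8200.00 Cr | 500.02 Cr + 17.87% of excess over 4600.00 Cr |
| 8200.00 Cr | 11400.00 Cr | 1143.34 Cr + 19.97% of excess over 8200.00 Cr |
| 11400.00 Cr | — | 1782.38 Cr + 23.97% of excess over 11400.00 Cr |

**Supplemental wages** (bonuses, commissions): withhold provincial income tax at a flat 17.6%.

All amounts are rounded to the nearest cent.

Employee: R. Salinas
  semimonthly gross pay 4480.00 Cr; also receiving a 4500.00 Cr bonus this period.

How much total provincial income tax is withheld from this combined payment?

Provincial Income Tax: taxable = 4480.00 Cr
  10.87% × 4480.00 Cr = 486.98 Cr
Supplemental (17.6% flat on bonus): 17.6% × 4500.00 Cr = 792.00 Cr
Total provincial income tax: 486.98 Cr + 792.00 Cr = 1278.98 Cr

1278.98 Cr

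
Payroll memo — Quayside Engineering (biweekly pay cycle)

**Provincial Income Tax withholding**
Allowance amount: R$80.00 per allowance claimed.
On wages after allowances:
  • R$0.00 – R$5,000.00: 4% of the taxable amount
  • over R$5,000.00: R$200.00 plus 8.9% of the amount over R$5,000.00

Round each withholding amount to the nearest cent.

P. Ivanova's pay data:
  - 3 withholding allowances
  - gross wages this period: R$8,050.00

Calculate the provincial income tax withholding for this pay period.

R$450.09

Provincial Income Tax: taxable = R$8,050.00 − 3×R$80.00 = R$7,810.00
  R$200.00 + 8.9% × (R$7,810.00 − R$5,000.00) = R$200.00 + 8.9% × R$2,810.00 = R$450.09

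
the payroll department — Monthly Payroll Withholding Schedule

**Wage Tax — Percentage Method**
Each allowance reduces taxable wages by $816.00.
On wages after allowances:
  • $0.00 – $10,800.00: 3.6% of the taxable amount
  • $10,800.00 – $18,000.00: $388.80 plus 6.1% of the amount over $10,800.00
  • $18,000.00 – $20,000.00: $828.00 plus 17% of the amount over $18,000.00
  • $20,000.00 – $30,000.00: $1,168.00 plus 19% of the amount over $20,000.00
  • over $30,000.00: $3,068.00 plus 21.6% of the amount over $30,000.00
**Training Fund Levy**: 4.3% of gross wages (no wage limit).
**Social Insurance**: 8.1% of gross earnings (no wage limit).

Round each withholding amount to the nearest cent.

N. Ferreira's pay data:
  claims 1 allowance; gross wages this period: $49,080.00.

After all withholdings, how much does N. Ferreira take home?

$35,981.06

Wage Tax: taxable = $49,080.00 − 1×$816.00 = $48,264.00
  $3,068.00 + 21.6% × ($48,264.00 − $30,000.00) = $3,068.00 + 21.6% × $18,264.00 = $7,013.02
Training Fund Levy: 4.3% × $49,080.00 = $2,110.44
Social Insurance: 8.1% × $49,080.00 = $3,975.48
Total withheld: $7,013.02 + $2,110.44 + $3,975.48 = $13,098.94
Net pay: $49,080.00 − $13,098.94 = $35,981.06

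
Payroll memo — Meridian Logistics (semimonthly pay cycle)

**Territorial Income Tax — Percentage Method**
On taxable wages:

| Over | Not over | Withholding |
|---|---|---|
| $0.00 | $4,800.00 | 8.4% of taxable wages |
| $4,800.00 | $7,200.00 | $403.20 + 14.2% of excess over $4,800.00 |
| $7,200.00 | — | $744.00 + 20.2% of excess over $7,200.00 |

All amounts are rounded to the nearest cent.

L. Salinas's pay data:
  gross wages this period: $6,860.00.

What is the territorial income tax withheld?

$695.72

Territorial Income Tax: taxable = $6,860.00
  $403.20 + 14.2% × ($6,860.00 − $4,800.00) = $403.20 + 14.2% × $2,060.00 = $695.72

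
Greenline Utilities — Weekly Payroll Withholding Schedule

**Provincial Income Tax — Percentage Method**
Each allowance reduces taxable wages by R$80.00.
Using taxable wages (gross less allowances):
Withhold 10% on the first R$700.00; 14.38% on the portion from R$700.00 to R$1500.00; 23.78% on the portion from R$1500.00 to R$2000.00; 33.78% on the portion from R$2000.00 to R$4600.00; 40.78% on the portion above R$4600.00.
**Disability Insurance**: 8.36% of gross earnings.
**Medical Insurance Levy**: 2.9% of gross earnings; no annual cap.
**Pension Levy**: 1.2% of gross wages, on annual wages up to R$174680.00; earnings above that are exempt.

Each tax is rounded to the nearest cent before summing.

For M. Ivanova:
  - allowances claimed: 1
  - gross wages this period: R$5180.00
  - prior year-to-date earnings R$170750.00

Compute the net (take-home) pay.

Provincial Income Tax: taxable = R$5180.00 − 1×R$80.00 = R$5100.00
  R$1182.22 + 40.78% × (R$5100.00 − R$4600.00) = R$1182.22 + 40.78% × R$500.00 = R$1386.12
Disability Insurance: 8.36% × R$5180.00 = R$433.05
Medical Insurance Levy: 2.9% × R$5180.00 = R$150.22
Pension Levy: cap R$174680.00 − YTD R$170750.00 = R$3930.00 subject; 1.2% × R$3930.00 = R$47.16
Total withheld: R$1386.12 + R$433.05 + R$150.22 + R$47.16 = R$2016.55
Net pay: R$5180.00 − R$2016.55 = R$3163.45

R$3163.45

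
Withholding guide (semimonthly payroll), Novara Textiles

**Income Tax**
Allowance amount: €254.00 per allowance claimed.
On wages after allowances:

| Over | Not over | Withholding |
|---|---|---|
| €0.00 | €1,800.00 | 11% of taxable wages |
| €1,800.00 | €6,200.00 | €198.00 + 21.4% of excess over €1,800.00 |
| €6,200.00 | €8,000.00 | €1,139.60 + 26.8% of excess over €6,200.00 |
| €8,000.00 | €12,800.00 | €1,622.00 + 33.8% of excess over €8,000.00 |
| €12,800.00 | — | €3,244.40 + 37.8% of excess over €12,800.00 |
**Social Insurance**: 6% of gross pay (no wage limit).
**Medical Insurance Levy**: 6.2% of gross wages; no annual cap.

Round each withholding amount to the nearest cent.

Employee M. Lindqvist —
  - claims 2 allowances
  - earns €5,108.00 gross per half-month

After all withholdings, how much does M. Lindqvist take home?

€3,687.62

Income Tax: taxable = €5,108.00 − 2×€254.00 = €4,600.00
  €198.00 + 21.4% × (€4,600.00 − €1,800.00) = €198.00 + 21.4% × €2,800.00 = €797.20
Social Insurance: 6% × €5,108.00 = €306.48
Medical Insurance Levy: 6.2% × €5,108.00 = €316.70
Total withheld: €797.20 + €306.48 + €316.70 = €1,420.38
Net pay: €5,108.00 − €1,420.38 = €3,687.62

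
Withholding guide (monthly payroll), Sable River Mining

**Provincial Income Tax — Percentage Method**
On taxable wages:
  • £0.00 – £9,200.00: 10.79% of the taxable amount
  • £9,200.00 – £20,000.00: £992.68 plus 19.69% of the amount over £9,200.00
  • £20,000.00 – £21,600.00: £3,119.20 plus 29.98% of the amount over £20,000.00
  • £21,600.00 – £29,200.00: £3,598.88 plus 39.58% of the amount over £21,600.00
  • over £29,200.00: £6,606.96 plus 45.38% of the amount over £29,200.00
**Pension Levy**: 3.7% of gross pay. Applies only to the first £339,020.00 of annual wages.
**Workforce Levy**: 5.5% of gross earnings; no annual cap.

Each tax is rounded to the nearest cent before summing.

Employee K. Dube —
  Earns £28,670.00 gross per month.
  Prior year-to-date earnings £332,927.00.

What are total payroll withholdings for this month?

£8,199.48

Provincial Income Tax: taxable = £28,670.00
  £3,598.88 + 39.58% × (£28,670.00 − £21,600.00) = £3,598.88 + 39.58% × £7,070.00 = £6,397.19
Pension Levy: cap £339,020.00 − YTD £332,927.00 = £6,093.00 subject; 3.7% × £6,093.00 = £225.44
Workforce Levy: 5.5% × £28,670.00 = £1,576.85
Total: £6,397.19 + £225.44 + £1,576.85 = £8,199.48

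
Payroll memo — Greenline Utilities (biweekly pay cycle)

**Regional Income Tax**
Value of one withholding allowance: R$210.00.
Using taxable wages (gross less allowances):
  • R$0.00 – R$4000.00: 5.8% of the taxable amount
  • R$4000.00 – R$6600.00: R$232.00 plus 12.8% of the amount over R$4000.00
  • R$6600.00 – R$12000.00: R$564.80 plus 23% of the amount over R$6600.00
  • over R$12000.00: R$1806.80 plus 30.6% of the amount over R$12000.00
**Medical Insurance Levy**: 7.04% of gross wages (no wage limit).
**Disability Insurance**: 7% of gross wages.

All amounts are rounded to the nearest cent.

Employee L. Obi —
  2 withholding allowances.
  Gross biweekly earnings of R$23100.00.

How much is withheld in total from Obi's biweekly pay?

R$8318.12

Regional Income Tax: taxable = R$23100.00 − 2×R$210.00 = R$22680.00
  R$1806.80 + 30.6% × (R$22680.00 − R$12000.00) = R$1806.80 + 30.6% × R$10680.00 = R$5074.88
Medical Insurance Levy: 7.04% × R$23100.00 = R$1626.24
Disability Insurance: 7% × R$23100.00 = R$1617.00
Total: R$5074.88 + R$1626.24 + R$1617.00 = R$8318.12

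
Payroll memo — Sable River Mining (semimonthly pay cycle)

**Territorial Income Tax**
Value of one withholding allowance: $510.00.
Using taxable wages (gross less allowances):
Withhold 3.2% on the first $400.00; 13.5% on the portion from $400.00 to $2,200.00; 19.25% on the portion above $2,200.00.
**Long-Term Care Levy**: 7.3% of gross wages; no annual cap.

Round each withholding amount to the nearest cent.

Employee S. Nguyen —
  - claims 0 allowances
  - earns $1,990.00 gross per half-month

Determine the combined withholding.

$372.72

Territorial Income Tax: taxable = $1,990.00
  $12.80 + 13.5% × ($1,990.00 − $400.00) = $12.80 + 13.5% × $1,590.00 = $227.45
Long-Term Care Levy: 7.3% × $1,990.00 = $145.27
Total: $227.45 + $145.27 = $372.72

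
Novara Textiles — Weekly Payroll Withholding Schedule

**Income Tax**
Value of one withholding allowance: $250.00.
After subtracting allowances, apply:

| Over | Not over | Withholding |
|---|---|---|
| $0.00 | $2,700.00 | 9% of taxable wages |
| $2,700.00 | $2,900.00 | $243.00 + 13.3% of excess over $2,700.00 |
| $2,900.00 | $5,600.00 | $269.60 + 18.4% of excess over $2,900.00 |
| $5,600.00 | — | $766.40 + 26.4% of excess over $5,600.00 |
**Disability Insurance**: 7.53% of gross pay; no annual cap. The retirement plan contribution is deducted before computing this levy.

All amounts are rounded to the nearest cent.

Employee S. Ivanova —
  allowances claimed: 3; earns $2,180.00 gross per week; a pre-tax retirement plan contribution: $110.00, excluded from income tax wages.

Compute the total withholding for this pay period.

$274.67

Income Tax: taxable = $2,180.00 − $110.00 − 3×$250.00 = $1,320.00
  9% × $1,320.00 = $118.80
Disability Insurance: 7.53% × $2,070.00 = $155.87
Total: $118.80 + $155.87 = $274.67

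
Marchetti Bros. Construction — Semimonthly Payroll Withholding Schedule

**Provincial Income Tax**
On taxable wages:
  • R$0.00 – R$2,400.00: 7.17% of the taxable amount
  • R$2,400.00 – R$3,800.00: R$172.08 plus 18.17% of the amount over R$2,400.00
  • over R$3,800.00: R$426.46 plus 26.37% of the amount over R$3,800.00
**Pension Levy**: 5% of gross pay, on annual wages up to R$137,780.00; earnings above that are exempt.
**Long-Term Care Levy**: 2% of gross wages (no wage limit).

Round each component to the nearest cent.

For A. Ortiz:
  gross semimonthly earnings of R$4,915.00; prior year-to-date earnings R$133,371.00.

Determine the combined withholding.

R$1,039.24

Provincial Income Tax: taxable = R$4,915.00
  R$426.46 + 26.37% × (R$4,915.00 − R$3,800.00) = R$426.46 + 26.37% × R$1,115.00 = R$720.49
Pension Levy: cap R$137,780.00 − YTD R$133,371.00 = R$4,409.00 subject; 5% × R$4,409.00 = R$220.45
Long-Term Care Levy: 2% × R$4,915.00 = R$98.30
Total: R$720.49 + R$220.45 + R$98.30 = R$1,039.24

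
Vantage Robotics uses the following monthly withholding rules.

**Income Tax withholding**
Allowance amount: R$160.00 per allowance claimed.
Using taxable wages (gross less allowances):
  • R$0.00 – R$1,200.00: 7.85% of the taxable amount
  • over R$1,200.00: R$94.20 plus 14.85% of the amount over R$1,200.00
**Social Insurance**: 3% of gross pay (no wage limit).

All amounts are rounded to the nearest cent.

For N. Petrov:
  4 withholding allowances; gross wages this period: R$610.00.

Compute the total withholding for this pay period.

R$18.30

Income Tax: taxable = R$610.00 − 4×R$160.00 = R$-30.00
  Taxable ≤ 0 → R$0.00
Social Insurance: 3% × R$610.00 = R$18.30
Total: R$0.00 + R$18.30 = R$18.30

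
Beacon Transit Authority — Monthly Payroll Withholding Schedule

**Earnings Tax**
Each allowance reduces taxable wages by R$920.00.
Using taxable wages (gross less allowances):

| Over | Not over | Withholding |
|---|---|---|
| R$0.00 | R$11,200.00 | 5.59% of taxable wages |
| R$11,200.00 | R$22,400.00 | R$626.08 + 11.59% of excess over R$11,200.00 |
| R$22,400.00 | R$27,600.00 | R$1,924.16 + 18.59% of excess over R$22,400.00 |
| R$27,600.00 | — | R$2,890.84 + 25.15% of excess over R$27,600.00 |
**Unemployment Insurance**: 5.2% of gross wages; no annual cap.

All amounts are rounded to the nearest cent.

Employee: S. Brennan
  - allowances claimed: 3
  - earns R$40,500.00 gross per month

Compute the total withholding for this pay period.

R$7,547.05

Earnings Tax: taxable = R$40,500.00 − 3×R$920.00 = R$37,740.00
  R$2,890.84 + 25.15% × (R$37,740.00 − R$27,600.00) = R$2,890.84 + 25.15% × R$10,140.00 = R$5,441.05
Unemployment Insurance: 5.2% × R$40,500.00 = R$2,106.00
Total: R$5,441.05 + R$2,106.00 = R$7,547.05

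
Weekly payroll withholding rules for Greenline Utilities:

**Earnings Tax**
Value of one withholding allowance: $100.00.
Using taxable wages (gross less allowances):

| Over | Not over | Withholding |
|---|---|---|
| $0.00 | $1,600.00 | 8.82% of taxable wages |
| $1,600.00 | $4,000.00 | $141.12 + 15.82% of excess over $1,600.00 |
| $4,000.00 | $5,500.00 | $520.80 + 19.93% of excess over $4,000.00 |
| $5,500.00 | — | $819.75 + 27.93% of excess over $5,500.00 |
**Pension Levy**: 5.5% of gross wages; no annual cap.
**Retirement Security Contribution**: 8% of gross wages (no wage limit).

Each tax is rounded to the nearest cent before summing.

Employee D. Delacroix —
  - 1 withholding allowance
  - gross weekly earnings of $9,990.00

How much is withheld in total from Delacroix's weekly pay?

$3,394.53

Earnings Tax: taxable = $9,990.00 − 1×$100.00 = $9,890.00
  $819.75 + 27.93% × ($9,890.00 − $5,500.00) = $819.75 + 27.93% × $4,390.00 = $2,045.88
Pension Levy: 5.5% × $9,990.00 = $549.45
Retirement Security Contribution: 8% × $9,990.00 = $799.20
Total: $2,045.88 + $549.45 + $799.20 = $3,394.53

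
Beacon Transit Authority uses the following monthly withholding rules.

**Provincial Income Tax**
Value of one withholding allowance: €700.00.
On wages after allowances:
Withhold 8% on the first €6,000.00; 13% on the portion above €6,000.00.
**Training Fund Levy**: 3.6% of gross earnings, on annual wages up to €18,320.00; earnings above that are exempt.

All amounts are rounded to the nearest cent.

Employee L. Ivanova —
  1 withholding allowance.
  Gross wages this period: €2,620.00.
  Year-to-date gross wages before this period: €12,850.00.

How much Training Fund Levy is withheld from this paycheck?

Training Fund Levy: 3.6% × €2,620.00 = €94.32

€94.32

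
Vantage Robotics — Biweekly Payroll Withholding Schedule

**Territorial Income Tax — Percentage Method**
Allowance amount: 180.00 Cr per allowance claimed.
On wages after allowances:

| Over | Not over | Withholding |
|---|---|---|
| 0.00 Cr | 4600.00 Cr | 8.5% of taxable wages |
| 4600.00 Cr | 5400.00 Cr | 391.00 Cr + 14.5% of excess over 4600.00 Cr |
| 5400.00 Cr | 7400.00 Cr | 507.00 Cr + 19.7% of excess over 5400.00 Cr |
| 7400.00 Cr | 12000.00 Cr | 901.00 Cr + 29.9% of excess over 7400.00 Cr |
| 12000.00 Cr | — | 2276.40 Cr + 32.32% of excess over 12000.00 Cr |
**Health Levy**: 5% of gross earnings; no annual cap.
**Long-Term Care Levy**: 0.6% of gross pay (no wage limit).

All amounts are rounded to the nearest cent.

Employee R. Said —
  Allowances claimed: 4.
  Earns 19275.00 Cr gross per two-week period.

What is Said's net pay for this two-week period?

Territorial Income Tax: taxable = 19275.00 Cr − 4×180.00 Cr = 18555.00 Cr
  2276.40 Cr + 32.32% × (18555.00 Cr − 12000.00 Cr) = 2276.40 Cr + 32.32% × 6555.00 Cr = 4394.98 Cr
Health Levy: 5% × 19275.00 Cr = 963.75 Cr
Long-Term Care Levy: 0.6% × 19275.00 Cr = 115.65 Cr
Total withheld: 4394.98 Cr + 963.75 Cr + 115.65 Cr = 5474.38 Cr
Net pay: 19275.00 Cr − 5474.38 Cr = 13800.62 Cr

13800.62 Cr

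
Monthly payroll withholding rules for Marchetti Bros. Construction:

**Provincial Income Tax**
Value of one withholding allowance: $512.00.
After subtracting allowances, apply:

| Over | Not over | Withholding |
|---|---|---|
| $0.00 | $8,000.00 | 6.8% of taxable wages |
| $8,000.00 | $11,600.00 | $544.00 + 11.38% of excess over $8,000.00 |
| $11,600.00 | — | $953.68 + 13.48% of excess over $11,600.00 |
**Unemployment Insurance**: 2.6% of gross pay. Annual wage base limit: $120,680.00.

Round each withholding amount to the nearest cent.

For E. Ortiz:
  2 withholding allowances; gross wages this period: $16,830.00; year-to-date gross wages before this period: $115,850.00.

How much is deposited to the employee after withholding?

Provincial Income Tax: taxable = $16,830.00 − 2×$512.00 = $15,806.00
  $953.68 + 13.48% × ($15,806.00 − $11,600.00) = $953.68 + 13.48% × $4,206.00 = $1,520.65
Unemployment Insurance: cap $120,680.00 − YTD $115,850.00 = $4,830.00 subject; 2.6% × $4,830.00 = $125.58
Total withheld: $1,520.65 + $125.58 = $1,646.23
Net pay: $16,830.00 − $1,646.23 = $15,183.77

$15,183.77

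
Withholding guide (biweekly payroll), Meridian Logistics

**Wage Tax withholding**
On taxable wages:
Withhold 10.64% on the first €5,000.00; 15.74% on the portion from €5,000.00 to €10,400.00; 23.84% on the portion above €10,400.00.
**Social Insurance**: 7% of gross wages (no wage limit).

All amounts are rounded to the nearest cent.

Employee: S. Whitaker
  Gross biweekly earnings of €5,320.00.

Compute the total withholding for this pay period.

€954.77

Wage Tax: taxable = €5,320.00
  €532.00 + 15.74% × (€5,320.00 − €5,000.00) = €532.00 + 15.74% × €320.00 = €582.37
Social Insurance: 7% × €5,320.00 = €372.40
Total: €582.37 + €372.40 = €954.77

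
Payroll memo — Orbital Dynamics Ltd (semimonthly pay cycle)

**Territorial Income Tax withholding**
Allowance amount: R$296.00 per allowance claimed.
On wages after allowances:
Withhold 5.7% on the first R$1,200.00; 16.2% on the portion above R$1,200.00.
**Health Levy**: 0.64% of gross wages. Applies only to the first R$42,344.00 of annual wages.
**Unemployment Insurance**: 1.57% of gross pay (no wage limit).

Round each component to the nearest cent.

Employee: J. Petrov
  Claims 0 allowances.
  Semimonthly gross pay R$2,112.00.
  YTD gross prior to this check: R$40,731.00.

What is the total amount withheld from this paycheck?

R$259.62

Territorial Income Tax: taxable = R$2,112.00
  R$68.40 + 16.2% × (R$2,112.00 − R$1,200.00) = R$68.40 + 16.2% × R$912.00 = R$216.14
Health Levy: cap R$42,344.00 − YTD R$40,731.00 = R$1,613.00 subject; 0.64% × R$1,613.00 = R$10.32
Unemployment Insurance: 1.57% × R$2,112.00 = R$33.16
Total: R$216.14 + R$10.32 + R$33.16 = R$259.62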